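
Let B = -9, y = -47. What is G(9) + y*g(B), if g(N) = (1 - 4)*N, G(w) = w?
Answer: -1260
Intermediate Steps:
g(N) = -3*N
G(9) + y*g(B) = 9 - (-141)*(-9) = 9 - 47*27 = 9 - 1269 = -1260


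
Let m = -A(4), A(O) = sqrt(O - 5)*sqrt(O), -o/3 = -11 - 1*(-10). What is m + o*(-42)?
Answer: -126 - 2*I ≈ -126.0 - 2.0*I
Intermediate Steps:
o = 3 (o = -3*(-11 - 1*(-10)) = -3*(-11 + 10) = -3*(-1) = 3)
A(O) = sqrt(O)*sqrt(-5 + O) (A(O) = sqrt(-5 + O)*sqrt(O) = sqrt(O)*sqrt(-5 + O))
m = -2*I (m = -sqrt(4)*sqrt(-5 + 4) = -2*sqrt(-1) = -2*I ≈ -2.0*I)
m + o*(-42) = -2*I + 3*(-42) = -2*I - 126 = -126 - 2*I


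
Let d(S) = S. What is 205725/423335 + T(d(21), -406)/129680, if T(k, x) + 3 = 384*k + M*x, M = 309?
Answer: -4603629531/10979616560 ≈ -0.41929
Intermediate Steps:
T(k, x) = -3 + 309*x + 384*k (T(k, x) = -3 + (384*k + 309*x) = -3 + (309*x + 384*k) = -3 + 309*x + 384*k)
205725/423335 + T(d(21), -406)/129680 = 205725/423335 + (-3 + 309*(-406) + 384*21)/129680 = 205725*(1/423335) + (-3 - 125454 + 8064)*(1/129680) = 41145/84667 - 117393*1/129680 = 41145/84667 - 117393/129680 = -4603629531/10979616560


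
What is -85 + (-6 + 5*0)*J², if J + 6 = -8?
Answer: -1261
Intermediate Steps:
J = -14 (J = -6 - 8 = -14)
-85 + (-6 + 5*0)*J² = -85 + (-6 + 5*0)*(-14)² = -85 + (-6 + 0)*196 = -85 - 6*196 = -85 - 1176 = -1261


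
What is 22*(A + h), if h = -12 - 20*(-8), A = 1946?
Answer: 46068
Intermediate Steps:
h = 148 (h = -12 + 160 = 148)
22*(A + h) = 22*(1946 + 148) = 22*2094 = 46068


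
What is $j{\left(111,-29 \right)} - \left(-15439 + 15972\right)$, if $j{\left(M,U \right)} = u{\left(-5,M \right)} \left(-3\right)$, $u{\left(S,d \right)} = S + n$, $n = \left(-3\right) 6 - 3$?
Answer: $-455$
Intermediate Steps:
$n = -21$ ($n = -18 - 3 = -21$)
$u{\left(S,d \right)} = -21 + S$ ($u{\left(S,d \right)} = S - 21 = -21 + S$)
$j{\left(M,U \right)} = 78$ ($j{\left(M,U \right)} = \left(-21 - 5\right) \left(-3\right) = \left(-26\right) \left(-3\right) = 78$)
$j{\left(111,-29 \right)} - \left(-15439 + 15972\right) = 78 - \left(-15439 + 15972\right) = 78 - 533 = -455$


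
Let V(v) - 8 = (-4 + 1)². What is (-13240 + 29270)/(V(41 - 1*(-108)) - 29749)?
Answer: -8015/14866 ≈ -0.53915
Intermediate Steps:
V(v) = 17 (V(v) = 8 + (-4 + 1)² = 8 + (-3)² = 8 + 9 = 17)
(-13240 + 29270)/(V(41 - 1*(-108)) - 29749) = (-13240 + 29270)/(17 - 29749) = 16030/(-29732) = 16030*(-1/29732) = -8015/14866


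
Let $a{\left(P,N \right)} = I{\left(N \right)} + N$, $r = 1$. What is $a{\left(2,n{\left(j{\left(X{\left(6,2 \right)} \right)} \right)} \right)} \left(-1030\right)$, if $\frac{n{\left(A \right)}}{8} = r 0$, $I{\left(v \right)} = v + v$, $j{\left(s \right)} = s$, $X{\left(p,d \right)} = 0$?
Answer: $0$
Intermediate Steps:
$I{\left(v \right)} = 2 v$
$n{\left(A \right)} = 0$ ($n{\left(A \right)} = 8 \cdot 1 \cdot 0 = 8 \cdot 0 = 0$)
$a{\left(P,N \right)} = 3 N$ ($a{\left(P,N \right)} = 2 N + N = 3 N$)
$a{\left(2,n{\left(j{\left(X{\left(6,2 \right)} \right)} \right)} \right)} \left(-1030\right) = 3 \cdot 0 \left(-1030\right) = 0 \left(-1030\right) = 0$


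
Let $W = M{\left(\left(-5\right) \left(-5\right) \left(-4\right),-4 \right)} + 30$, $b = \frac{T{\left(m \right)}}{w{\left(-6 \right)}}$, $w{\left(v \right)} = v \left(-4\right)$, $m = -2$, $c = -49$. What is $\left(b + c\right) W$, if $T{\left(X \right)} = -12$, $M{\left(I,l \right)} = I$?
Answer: $3465$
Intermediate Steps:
$w{\left(v \right)} = - 4 v$
$b = - \frac{1}{2}$ ($b = - \frac{12}{\left(-4\right) \left(-6\right)} = - \frac{12}{24} = \left(-12\right) \frac{1}{24} = - \frac{1}{2} \approx -0.5$)
$W = -70$ ($W = \left(-5\right) \left(-5\right) \left(-4\right) + 30 = 25 \left(-4\right) + 30 = -100 + 30 = -70$)
$\left(b + c\right) W = \left(- \frac{1}{2} - 49\right) \left(-70\right) = \left(- \frac{99}{2}\right) \left(-70\right) = 3465$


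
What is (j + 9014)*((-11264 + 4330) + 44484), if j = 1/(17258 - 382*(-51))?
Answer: 1243559725555/3674 ≈ 3.3848e+8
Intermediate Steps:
j = 1/36740 (j = 1/(17258 + 19482) = 1/36740 ≈ 2.7218e-5)
(j + 9014)*((-11264 + 4330) + 44484) = (1/36740 + 9014)*((-11264 + 4330) + 44484) = 331174361*(-6934 + 44484)/36740 = (331174361/36740)*37550 = 1243559725555/3674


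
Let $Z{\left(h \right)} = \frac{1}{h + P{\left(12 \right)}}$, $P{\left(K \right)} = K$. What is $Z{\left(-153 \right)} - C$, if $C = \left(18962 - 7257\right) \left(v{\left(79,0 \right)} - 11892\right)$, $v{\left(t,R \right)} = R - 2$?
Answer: $\frac{19629917069}{141} \approx 1.3922 \cdot 10^{8}$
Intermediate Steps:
$v{\left(t,R \right)} = -2 + R$
$Z{\left(h \right)} = \frac{1}{12 + h}$ ($Z{\left(h \right)} = \frac{1}{h + 12} = \frac{1}{12 + h}$)
$C = -139219270$ ($C = \left(18962 - 7257\right) \left(\left(-2 + 0\right) - 11892\right) = 11705 \left(-2 - 11892\right) = 11705 \left(-11894\right) = -139219270$)
$Z{\left(-153 \right)} - C = \frac{1}{12 - 153} - -139219270 = \frac{1}{-141} + 139219270 = - \frac{1}{141} + 139219270 = \frac{19629917069}{141}$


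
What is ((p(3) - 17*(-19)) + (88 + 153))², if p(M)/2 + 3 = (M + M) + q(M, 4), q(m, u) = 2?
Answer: 329476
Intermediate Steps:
p(M) = -2 + 4*M (p(M) = -6 + 2*((M + M) + 2) = -6 + 2*(2*M + 2) = -6 + 2*(2 + 2*M) = -6 + (4 + 4*M) = -2 + 4*M)
((p(3) - 17*(-19)) + (88 + 153))² = (((-2 + 4*3) - 17*(-19)) + (88 + 153))² = (((-2 + 12) + 323) + 241)² = ((10 + 323) + 241)² = (333 + 241)² = 574² = 329476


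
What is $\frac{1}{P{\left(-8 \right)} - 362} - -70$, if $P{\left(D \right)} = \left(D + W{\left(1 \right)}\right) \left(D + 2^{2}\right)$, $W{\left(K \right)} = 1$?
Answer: $\frac{23379}{334} \approx 69.997$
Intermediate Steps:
$P{\left(D \right)} = \left(1 + D\right) \left(4 + D\right)$ ($P{\left(D \right)} = \left(D + 1\right) \left(D + 2^{2}\right) = \left(1 + D\right) \left(D + 4\right) = \left(1 + D\right) \left(4 + D\right)$)
$\frac{1}{P{\left(-8 \right)} - 362} - -70 = \frac{1}{\left(4 + \left(-8\right)^{2} + 5 \left(-8\right)\right) - 362} - -70 = \frac{1}{\left(4 + 64 - 40\right) - 362} + 70 = \frac{1}{28 - 362} + 70 = \frac{1}{-334} + 70 = - \frac{1}{334} + 70 = \frac{23379}{334}$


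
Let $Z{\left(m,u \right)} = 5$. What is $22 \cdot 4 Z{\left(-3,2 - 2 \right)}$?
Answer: $440$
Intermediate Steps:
$22 \cdot 4 Z{\left(-3,2 - 2 \right)} = 22 \cdot 4 \cdot 5 = 88 \cdot 5 = 440$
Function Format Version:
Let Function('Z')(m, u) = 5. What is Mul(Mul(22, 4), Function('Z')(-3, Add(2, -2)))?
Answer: 440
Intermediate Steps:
Mul(Mul(22, 4), Function('Z')(-3, Add(2, -2))) = Mul(Mul(22, 4), 5) = Mul(88, 5) = 440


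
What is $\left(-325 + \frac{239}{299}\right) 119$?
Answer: $- \frac{11535384}{299} \approx -38580.0$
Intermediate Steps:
$\left(-325 + \frac{239}{299}\right) 119 = \left(- \frac{96936}{299}\right) 119 = - \frac{11535384}{299}$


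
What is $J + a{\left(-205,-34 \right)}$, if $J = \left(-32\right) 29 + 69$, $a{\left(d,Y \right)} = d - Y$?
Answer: $-1030$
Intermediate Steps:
$J = -859$ ($J = -928 + 69 = -859$)
$J + a{\left(-205,-34 \right)} = -859 - 171 = -1030$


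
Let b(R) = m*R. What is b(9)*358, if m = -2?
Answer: -6444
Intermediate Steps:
b(R) = -2*R
b(9)*358 = -2*9*358 = -18*358 = -6444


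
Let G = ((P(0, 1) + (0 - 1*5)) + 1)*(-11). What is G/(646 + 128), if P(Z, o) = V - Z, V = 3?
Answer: 11/774 ≈ 0.014212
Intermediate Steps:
P(Z, o) = 3 - Z
G = 11 (G = (((3 - 1*0) + (0 - 1*5)) + 1)*(-11) = (((3 + 0) + (0 - 5)) + 1)*(-11) = ((3 - 5) + 1)*(-11) = (-2 + 1)*(-11) = -1*(-11) = 11)
G/(646 + 128) = 11/(646 + 128) = 11/774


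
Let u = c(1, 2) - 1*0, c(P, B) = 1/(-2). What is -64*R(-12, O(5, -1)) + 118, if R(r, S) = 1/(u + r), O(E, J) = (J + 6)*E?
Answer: 3078/25 ≈ 123.12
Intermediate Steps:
c(P, B) = -½
O(E, J) = E*(6 + J) (O(E, J) = (6 + J)*E = E*(6 + J))
u = -½ (u = -½ - 1*0 = -½ + 0 = -½ ≈ -0.50000)
R(r, S) = 1/(-½ + r)
-64*R(-12, O(5, -1)) + 118 = -128/(-1 + 2*(-12)) + 118 = -128/(-1 - 24) + 118 = -128/(-25) + 118 = -128*(-1)/25 + 118 = -64*(-2/25) + 118 = 128/25 + 118 = 3078/25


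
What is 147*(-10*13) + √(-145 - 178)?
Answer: -19110 + I*√323 ≈ -19110.0 + 17.972*I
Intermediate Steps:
147*(-10*13) + √(-145 - 178) = 147*(-130) + √(-323) = -19110 + I*√323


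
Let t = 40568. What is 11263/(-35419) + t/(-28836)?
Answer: -440414465/255335571 ≈ -1.7248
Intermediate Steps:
11263/(-35419) + t/(-28836) = 11263/(-35419) + 40568/(-28836) = 11263*(-1/35419) + 40568*(-1/28836) = -11263/35419 - 10142/7209 = -440414465/255335571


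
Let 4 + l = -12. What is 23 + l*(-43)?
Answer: 711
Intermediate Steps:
l = -16 (l = -4 - 12 = -16)
23 + l*(-43) = 23 - 16*(-43) = 23 + 688 = 711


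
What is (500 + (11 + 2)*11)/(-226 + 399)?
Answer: 643/173 ≈ 3.7168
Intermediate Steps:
(500 + (11 + 2)*11)/(-226 + 399) = (500 + 13*11)/173 = (500 + 143)*(1/173) = 643*(1/173) = 643/173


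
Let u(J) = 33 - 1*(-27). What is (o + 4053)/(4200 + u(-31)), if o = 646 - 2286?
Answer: 2413/4260 ≈ 0.56643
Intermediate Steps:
u(J) = 60 (u(J) = 33 + 27 = 60)
o = -1640
(o + 4053)/(4200 + u(-31)) = (-1640 + 4053)/(4200 + 60) = 2413/4260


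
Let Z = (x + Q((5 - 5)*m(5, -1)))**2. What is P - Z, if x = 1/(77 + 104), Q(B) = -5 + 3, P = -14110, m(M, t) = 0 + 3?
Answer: -462388031/32761 ≈ -14114.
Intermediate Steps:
m(M, t) = 3
Q(B) = -2
x = 1/181 ≈ 0.0055249
Z = 130321/32761 (Z = (1/181 - 2)**2 = (-361/181)**2 = 130321/32761 ≈ 3.9779)
P - Z = -14110 - 1*130321/32761 = -14110 - 130321/32761 = -462388031/32761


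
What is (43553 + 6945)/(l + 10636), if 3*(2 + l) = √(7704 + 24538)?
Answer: 2416480794/508852681 - 530229*√658/508852681 ≈ 4.7222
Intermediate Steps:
l = -2 + 7*√658/3 (l = -2 + √(7704 + 24538)/3 = -2 + √32242/3 = -2 + (7*√658)/3 = -2 + 7*√658/3 ≈ 57.854)
(43553 + 6945)/(l + 10636) = (43553 + 6945)/((-2 + 7*√658/3) + 10636) = 50498/(10634 + 7*√658/3)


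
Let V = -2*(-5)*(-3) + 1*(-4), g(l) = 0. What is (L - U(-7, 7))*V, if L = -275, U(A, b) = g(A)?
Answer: 9350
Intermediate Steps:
U(A, b) = 0
V = -34 (V = 10*(-3) - 4 = -30 - 4 = -34)
(L - U(-7, 7))*V = (-275 - 1*0)*(-34) = (-275 + 0)*(-34) = -275*(-34) = 9350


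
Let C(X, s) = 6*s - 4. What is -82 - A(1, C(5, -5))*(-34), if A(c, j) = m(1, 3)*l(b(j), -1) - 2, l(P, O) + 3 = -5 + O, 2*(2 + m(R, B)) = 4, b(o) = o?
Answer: -150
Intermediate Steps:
m(R, B) = 0 (m(R, B) = -2 + (1/2)*4 = -2 + 2 = 0)
C(X, s) = -4 + 6*s
l(P, O) = -8 + O (l(P, O) = -3 + (-5 + O) = -8 + O)
A(c, j) = -2 (A(c, j) = 0*(-8 - 1) - 2 = 0*(-9) - 2 = 0 - 2 = -2)
-82 - A(1, C(5, -5))*(-34) = -82 - 1*(-2)*(-34) = -82 + 2*(-34) = -82 - 68 = -150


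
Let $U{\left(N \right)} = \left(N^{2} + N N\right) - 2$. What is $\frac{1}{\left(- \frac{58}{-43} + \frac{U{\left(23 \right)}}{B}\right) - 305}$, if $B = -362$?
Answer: $- \frac{7783}{2386021} \approx -0.0032619$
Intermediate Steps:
$U{\left(N \right)} = -2 + 2 N^{2}$ ($U{\left(N \right)} = \left(N^{2} + N^{2}\right) - 2 = 2 N^{2} - 2 = -2 + 2 N^{2}$)
$\frac{1}{\left(- \frac{58}{-43} + \frac{U{\left(23 \right)}}{B}\right) - 305} = \frac{1}{\left(- \frac{58}{-43} + \frac{-2 + 2 \cdot 23^{2}}{-362}\right) - 305} = \frac{1}{\left(\left(-58\right) \left(- \frac{1}{43}\right) + \left(-2 + 2 \cdot 529\right) \left(- \frac{1}{362}\right)\right) - 305} = \frac{1}{\left(\frac{58}{43} + \left(-2 + 1058\right) \left(- \frac{1}{362}\right)\right) - 305} = \frac{1}{\left(\frac{58}{43} + 1056 \left(- \frac{1}{362}\right)\right) - 305} = \frac{1}{\left(\frac{58}{43} - \frac{528}{181}\right) - 305} = \frac{1}{- \frac{12206}{7783} - 305} = \frac{1}{- \frac{2386021}{7783}} = - \frac{7783}{2386021}$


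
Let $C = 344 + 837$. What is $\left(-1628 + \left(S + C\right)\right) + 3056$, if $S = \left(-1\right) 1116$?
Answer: $1493$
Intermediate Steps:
$C = 1181$
$S = -1116$
$\left(-1628 + \left(S + C\right)\right) + 3056 = \left(-1628 + \left(-1116 + 1181\right)\right) + 3056 = \left(-1628 + 65\right) + 3056 = -1563 + 3056 = 1493$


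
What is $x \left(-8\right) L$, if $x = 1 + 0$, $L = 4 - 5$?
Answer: $8$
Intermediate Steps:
$L = -1$ ($L = 4 - 5 = -1$)
$x = 1$
$x \left(-8\right) L = 1 \left(-8\right) \left(-1\right) = \left(-8\right) \left(-1\right) = 8$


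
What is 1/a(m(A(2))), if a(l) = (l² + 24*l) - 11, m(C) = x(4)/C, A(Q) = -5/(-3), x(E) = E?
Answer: 25/1309 ≈ 0.019099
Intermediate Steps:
A(Q) = 5/3 (A(Q) = -5*(-⅓) = 5/3)
m(C) = 4/C
a(l) = -11 + l² + 24*l
1/a(m(A(2))) = 1/(-11 + (4/(5/3))² + 24*(4/(5/3))) = 1/(-11 + (4*(⅗))² + 24*(4*(⅗))) = 1/(-11 + (12/5)² + 24*(12/5)) = 1/(-11 + 144/25 + 288/5) = 1/(1309/25) = 25/1309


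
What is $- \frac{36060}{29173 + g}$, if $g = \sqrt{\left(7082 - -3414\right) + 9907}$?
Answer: $- \frac{525989190}{425521763} + \frac{54090 \sqrt{2267}}{425521763} \approx -1.2301$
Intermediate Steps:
$g = 3 \sqrt{2267}$ ($g = \sqrt{\left(7082 + 3414\right) + 9907} = \sqrt{10496 + 9907} = \sqrt{20403} = 3 \sqrt{2267} \approx 142.84$)
$- \frac{36060}{29173 + g} = - \frac{36060}{29173 + 3 \sqrt{2267}}$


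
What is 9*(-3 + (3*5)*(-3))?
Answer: -432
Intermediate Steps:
9*(-3 + (3*5)*(-3)) = 9*(-3 + 15*(-3)) = 9*(-3 - 45) = 9*(-48) = -432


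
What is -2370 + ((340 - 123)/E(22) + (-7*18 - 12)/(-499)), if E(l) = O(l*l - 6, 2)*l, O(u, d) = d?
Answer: -51921365/21956 ≈ -2364.8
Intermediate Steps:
E(l) = 2*l
-2370 + ((340 - 123)/E(22) + (-7*18 - 12)/(-499)) = -2370 + ((340 - 123)/((2*22)) + (-7*18 - 12)/(-499)) = -2370 + (217/44 + (-126 - 12)*(-1/499)) = -2370 + (217*(1/44) - 138*(-1/499)) = -2370 + (217/44 + 138/499) = -2370 + 114355/21956 = -51921365/21956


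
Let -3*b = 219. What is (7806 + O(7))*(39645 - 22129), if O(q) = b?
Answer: 135451228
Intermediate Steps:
b = -73 (b = -⅓*219 = -73)
O(q) = -73
(7806 + O(7))*(39645 - 22129) = (7806 - 73)*(39645 - 22129) = 7733*17516 = 135451228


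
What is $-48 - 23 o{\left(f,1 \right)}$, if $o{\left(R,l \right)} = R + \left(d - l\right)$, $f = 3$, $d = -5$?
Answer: $21$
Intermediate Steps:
$o{\left(R,l \right)} = -5 + R - l$ ($o{\left(R,l \right)} = R - \left(5 + l\right) = -5 + R - l$)
$-48 - 23 o{\left(f,1 \right)} = -48 - 23 \left(-5 + 3 - 1\right) = -48 - -69 = -48 + 69 = 21$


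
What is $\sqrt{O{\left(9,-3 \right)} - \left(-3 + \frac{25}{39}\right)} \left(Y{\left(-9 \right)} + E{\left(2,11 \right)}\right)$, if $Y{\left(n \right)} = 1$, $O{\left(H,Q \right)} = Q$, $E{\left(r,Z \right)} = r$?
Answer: $\frac{5 i \sqrt{39}}{13} \approx 2.4019 i$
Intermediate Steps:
$\sqrt{O{\left(9,-3 \right)} - \left(-3 + \frac{25}{39}\right)} \left(Y{\left(-9 \right)} + E{\left(2,11 \right)}\right) = \sqrt{-3 - \left(-3 + \frac{25}{39}\right)} \left(1 + 2\right) = \sqrt{-3 - - \frac{92}{39}} \cdot 3 = \sqrt{-3 + \left(- \frac{25}{39} + 3\right)} 3 = \sqrt{-3 + \frac{92}{39}} \cdot 3 = \sqrt{- \frac{25}{39}} \cdot 3 = \frac{5 i \sqrt{39}}{39} \cdot 3 = \frac{5 i \sqrt{39}}{13}$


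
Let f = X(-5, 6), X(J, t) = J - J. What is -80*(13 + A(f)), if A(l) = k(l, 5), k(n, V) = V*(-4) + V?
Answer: 160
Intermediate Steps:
k(n, V) = -3*V (k(n, V) = -4*V + V = -3*V)
X(J, t) = 0
f = 0
A(l) = -15 (A(l) = -3*5 = -15)
-80*(13 + A(f)) = -80*(13 - 15) = -80*(-2) = 160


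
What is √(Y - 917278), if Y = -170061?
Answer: I*√1087339 ≈ 1042.8*I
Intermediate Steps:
√(Y - 917278) = √(-170061 - 917278) = √(-1087339) = I*√1087339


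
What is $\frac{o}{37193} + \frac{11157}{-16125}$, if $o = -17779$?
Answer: $- \frac{233882892}{199912375} \approx -1.1699$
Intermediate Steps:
$\frac{o}{37193} + \frac{11157}{-16125} = - \frac{17779}{37193} + \frac{11157}{-16125} = \left(-17779\right) \frac{1}{37193} + 11157 \left(- \frac{1}{16125}\right) = - \frac{17779}{37193} - \frac{3719}{5375} = - \frac{233882892}{199912375}$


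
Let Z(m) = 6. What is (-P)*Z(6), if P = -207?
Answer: 1242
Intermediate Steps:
(-P)*Z(6) = -1*(-207)*6 = 207*6 = 1242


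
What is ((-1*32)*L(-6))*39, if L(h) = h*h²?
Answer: 269568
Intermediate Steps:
L(h) = h³
((-1*32)*L(-6))*39 = (-1*32*(-6)³)*39 = -32*(-216)*39 = 6912*39 = 269568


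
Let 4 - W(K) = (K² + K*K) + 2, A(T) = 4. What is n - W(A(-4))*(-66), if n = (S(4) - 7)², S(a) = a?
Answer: -1971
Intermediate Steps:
W(K) = 2 - 2*K² (W(K) = 4 - ((K² + K*K) + 2) = 4 - ((K² + K²) + 2) = 4 - (2*K² + 2) = 4 - (2 + 2*K²) = 4 + (-2 - 2*K²) = 2 - 2*K²)
n = 9 (n = (4 - 7)² = (-3)² = 9)
n - W(A(-4))*(-66) = 9 - (2 - 2*4²)*(-66) = 9 - (2 - 2*16)*(-66) = 9 - (2 - 32)*(-66) = 9 - (-30)*(-66) = 9 - 1*1980 = 9 - 1980 = -1971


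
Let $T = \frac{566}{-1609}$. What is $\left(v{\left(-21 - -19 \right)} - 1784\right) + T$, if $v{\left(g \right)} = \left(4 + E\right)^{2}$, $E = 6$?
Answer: $- \frac{2710122}{1609} \approx -1684.4$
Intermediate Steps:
$T = - \frac{566}{1609}$ ($T = 566 \left(- \frac{1}{1609}\right) = - \frac{566}{1609} \approx -0.35177$)
$v{\left(g \right)} = 100$ ($v{\left(g \right)} = \left(4 + 6\right)^{2} = 10^{2} = 100$)
$\left(v{\left(-21 - -19 \right)} - 1784\right) + T = \left(100 - 1784\right) - \frac{566}{1609} = -1684 - \frac{566}{1609} = - \frac{2710122}{1609}$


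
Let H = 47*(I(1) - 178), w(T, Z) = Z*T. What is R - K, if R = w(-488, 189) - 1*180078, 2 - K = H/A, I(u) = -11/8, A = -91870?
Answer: -40027672015/146992 ≈ -2.7231e+5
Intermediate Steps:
w(T, Z) = T*Z
I(u) = -11/8 (I(u) = -11*⅛ = -11/8)
H = -67445/8 (H = 47*(-11/8 - 178) = 47*(-1435/8) = -67445/8 ≈ -8430.6)
K = 280495/146992 (K = 2 - (-67445)/(8*(-91870)) = 2 - (-67445)*(-1)/(8*91870) = 2 - 1*13489/146992 = 2 - 13489/146992 = 280495/146992 ≈ 1.9082)
R = -272310 (R = -488*189 - 1*180078 = -92232 - 180078 = -272310)
R - K = -272310 - 1*280495/146992 = -272310 - 280495/146992 = -40027672015/146992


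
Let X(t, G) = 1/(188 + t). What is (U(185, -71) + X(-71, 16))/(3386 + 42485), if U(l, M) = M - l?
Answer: -29951/5366907 ≈ -0.0055807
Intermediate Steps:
(U(185, -71) + X(-71, 16))/(3386 + 42485) = ((-71 - 1*185) + 1/(188 - 71))/(3386 + 42485) = ((-71 - 185) + 1/117)/45871 = (-256 + 1/117)*(1/45871) = -29951/117*1/45871 = -29951/5366907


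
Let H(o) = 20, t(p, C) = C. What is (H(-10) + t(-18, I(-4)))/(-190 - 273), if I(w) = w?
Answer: -16/463 ≈ -0.034557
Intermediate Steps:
(H(-10) + t(-18, I(-4)))/(-190 - 273) = (20 - 4)/(-190 - 273) = 16/(-463) = 16*(-1/463) = -16/463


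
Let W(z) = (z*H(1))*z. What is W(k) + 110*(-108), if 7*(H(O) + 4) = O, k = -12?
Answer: -87048/7 ≈ -12435.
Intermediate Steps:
H(O) = -4 + O/7
W(z) = -27*z**2/7 (W(z) = (z*(-4 + (1/7)*1))*z = (z*(-4 + 1/7))*z = (z*(-27/7))*z = (-27*z/7)*z = -27*z**2/7)
W(k) + 110*(-108) = -27/7*(-12)**2 + 110*(-108) = -27/7*144 - 11880 = -3888/7 - 11880 = -87048/7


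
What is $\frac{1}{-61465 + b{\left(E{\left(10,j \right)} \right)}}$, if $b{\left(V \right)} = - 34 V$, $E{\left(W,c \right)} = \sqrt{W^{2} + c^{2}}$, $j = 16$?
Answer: $- \frac{61465}{3777534689} + \frac{68 \sqrt{89}}{3777534689} \approx -1.6101 \cdot 10^{-5}$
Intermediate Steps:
$\frac{1}{-61465 + b{\left(E{\left(10,j \right)} \right)}} = \frac{1}{-61465 - 34 \sqrt{10^{2} + 16^{2}}} = \frac{1}{-61465 - 34 \sqrt{100 + 256}} = \frac{1}{-61465 - 34 \sqrt{356}} = \frac{1}{-61465 - 34 \cdot 2 \sqrt{89}} = \frac{1}{-61465 - 68 \sqrt{89}}$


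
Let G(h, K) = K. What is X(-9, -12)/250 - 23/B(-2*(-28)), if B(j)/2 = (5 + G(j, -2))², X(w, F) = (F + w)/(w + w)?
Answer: -5729/4500 ≈ -1.2731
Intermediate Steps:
X(w, F) = (F + w)/(2*w) (X(w, F) = (F + w)/((2*w)) = (F + w)*(1/(2*w)) = (F + w)/(2*w))
B(j) = 18 (B(j) = 2*(5 - 2)² = 2*3² = 2*9 = 18)
X(-9, -12)/250 - 23/B(-2*(-28)) = ((½)*(-12 - 9)/(-9))/250 - 23/18 = ((½)*(-⅑)*(-21))*(1/250) - 23*1/18 = (7/6)*(1/250) - 23/18 = 7/1500 - 23/18 = -5729/4500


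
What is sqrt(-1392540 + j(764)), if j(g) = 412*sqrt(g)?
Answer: 2*sqrt(-348135 + 206*sqrt(191)) ≈ 1175.2*I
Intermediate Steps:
sqrt(-1392540 + j(764)) = sqrt(-1392540 + 412*sqrt(764)) = sqrt(-1392540 + 412*(2*sqrt(191))) = sqrt(-1392540 + 824*sqrt(191))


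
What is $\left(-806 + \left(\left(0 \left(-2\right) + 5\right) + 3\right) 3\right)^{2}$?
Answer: $611524$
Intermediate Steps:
$\left(-806 + \left(\left(0 \left(-2\right) + 5\right) + 3\right) 3\right)^{2} = \left(-806 + \left(\left(0 + 5\right) + 3\right) 3\right)^{2} = \left(-806 + \left(5 + 3\right) 3\right)^{2} = \left(-806 + 8 \cdot 3\right)^{2} = \left(-806 + 24\right)^{2} = \left(-782\right)^{2} = 611524$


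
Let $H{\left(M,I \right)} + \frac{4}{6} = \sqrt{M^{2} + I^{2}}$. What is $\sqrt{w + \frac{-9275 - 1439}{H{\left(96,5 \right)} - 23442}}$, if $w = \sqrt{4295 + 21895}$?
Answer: $\frac{\sqrt{3} \sqrt{10714 + \sqrt{2910} \left(70328 - 3 \sqrt{9241}\right)}}{\sqrt{70328 - 3 \sqrt{9241}}} \approx 12.739$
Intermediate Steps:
$H{\left(M,I \right)} = - \frac{2}{3} + \sqrt{I^{2} + M^{2}}$ ($H{\left(M,I \right)} = - \frac{2}{3} + \sqrt{M^{2} + I^{2}} = - \frac{2}{3} + \sqrt{I^{2} + M^{2}}$)
$w = 3 \sqrt{2910}$ ($w = \sqrt{26190} = 3 \sqrt{2910} \approx 161.83$)
$\sqrt{w + \frac{-9275 - 1439}{H{\left(96,5 \right)} - 23442}} = \sqrt{3 \sqrt{2910} + \frac{-9275 - 1439}{\left(- \frac{2}{3} + \sqrt{5^{2} + 96^{2}}\right) - 23442}} = \sqrt{3 \sqrt{2910} - \frac{10714}{\left(- \frac{2}{3} + \sqrt{25 + 9216}\right) - 23442}} = \sqrt{3 \sqrt{2910} - \frac{10714}{\left(- \frac{2}{3} + \sqrt{9241}\right) - 23442}} = \sqrt{3 \sqrt{2910} - \frac{10714}{- \frac{70328}{3} + \sqrt{9241}}} = \sqrt{- \frac{10714}{- \frac{70328}{3} + \sqrt{9241}} + 3 \sqrt{2910}}$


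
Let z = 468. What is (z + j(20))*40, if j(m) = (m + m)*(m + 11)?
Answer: 68320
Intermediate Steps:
j(m) = 2*m*(11 + m) (j(m) = (2*m)*(11 + m) = 2*m*(11 + m))
(z + j(20))*40 = (468 + 2*20*(11 + 20))*40 = (468 + 2*20*31)*40 = (468 + 1240)*40 = 1708*40 = 68320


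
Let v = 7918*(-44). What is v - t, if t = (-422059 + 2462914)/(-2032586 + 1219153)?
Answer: -283391508881/813433 ≈ -3.4839e+5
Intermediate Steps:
v = -348392
t = -2040855/813433 (t = 2040855/(-813433) = 2040855*(-1/813433) = -2040855/813433 ≈ -2.5089)
v - t = -348392 - 1*(-2040855/813433) = -348392 + 2040855/813433 = -283391508881/813433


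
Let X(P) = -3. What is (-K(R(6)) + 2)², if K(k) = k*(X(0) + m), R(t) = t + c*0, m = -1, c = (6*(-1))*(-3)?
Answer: 676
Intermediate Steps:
c = 18 (c = -6*(-3) = 18)
R(t) = t (R(t) = t + 18*0 = t + 0 = t)
K(k) = -4*k (K(k) = k*(-3 - 1) = k*(-4) = -4*k)
(-K(R(6)) + 2)² = (-(-4)*6 + 2)² = (-1*(-24) + 2)² = (24 + 2)² = 26² = 676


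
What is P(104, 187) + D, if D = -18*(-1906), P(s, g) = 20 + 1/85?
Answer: 2917881/85 ≈ 34328.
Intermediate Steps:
P(s, g) = 1701/85 (P(s, g) = 20 + 1/85 = 1701/85)
D = 34308
P(104, 187) + D = 1701/85 + 34308 = 2917881/85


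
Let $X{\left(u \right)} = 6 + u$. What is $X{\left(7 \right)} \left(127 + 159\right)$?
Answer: $3718$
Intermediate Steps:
$X{\left(7 \right)} \left(127 + 159\right) = \left(6 + 7\right) \left(127 + 159\right) = 13 \cdot 286 = 3718$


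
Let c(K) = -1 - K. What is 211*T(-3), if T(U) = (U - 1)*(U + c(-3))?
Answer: 844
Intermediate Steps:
T(U) = (-1 + U)*(2 + U) (T(U) = (U - 1)*(U + (-1 - 1*(-3))) = (-1 + U)*(U + (-1 + 3)) = (-1 + U)*(U + 2) = (-1 + U)*(2 + U))
211*T(-3) = 211*(-2 - 3 + (-3)²) = 211*(-2 - 3 + 9) = 211*4 = 844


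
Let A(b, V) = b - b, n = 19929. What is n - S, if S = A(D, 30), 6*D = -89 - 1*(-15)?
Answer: 19929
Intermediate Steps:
D = -37/3 (D = (-89 - 1*(-15))/6 = (-89 + 15)/6 = (⅙)*(-74) = -37/3 ≈ -12.333)
A(b, V) = 0
S = 0
n - S = 19929 - 1*0 = 19929 + 0 = 19929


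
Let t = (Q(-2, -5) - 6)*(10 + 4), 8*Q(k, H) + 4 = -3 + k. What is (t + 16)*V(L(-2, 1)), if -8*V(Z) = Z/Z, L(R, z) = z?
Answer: 335/32 ≈ 10.469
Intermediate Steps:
Q(k, H) = -7/8 + k/8 (Q(k, H) = -½ + (-3 + k)/8 = -½ + (-3/8 + k/8) = -7/8 + k/8)
V(Z) = -⅛ (V(Z) = -Z/(8*Z) = -⅛*1 = -⅛)
t = -399/4 (t = ((-7/8 + (⅛)*(-2)) - 6)*(10 + 4) = ((-7/8 - ¼) - 6)*14 = (-9/8 - 6)*14 = -57/8*14 = -399/4 ≈ -99.750)
(t + 16)*V(L(-2, 1)) = (-399/4 + 16)*(-⅛) = -335/4*(-⅛) = 335/32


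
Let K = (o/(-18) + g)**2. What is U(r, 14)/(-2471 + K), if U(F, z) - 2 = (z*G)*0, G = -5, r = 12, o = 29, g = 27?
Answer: -648/591755 ≈ -0.0010950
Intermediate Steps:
K = 208849/324 (K = (29/(-18) + 27)**2 = (29*(-1/18) + 27)**2 = (-29/18 + 27)**2 = (457/18)**2 = 208849/324 ≈ 644.60)
U(F, z) = 2 (U(F, z) = 2 + (z*(-5))*0 = 2 - 5*z*0 = 2 + 0 = 2)
U(r, 14)/(-2471 + K) = 2/(-2471 + 208849/324) = 2/(-591755/324) = 2*(-324/591755) = -648/591755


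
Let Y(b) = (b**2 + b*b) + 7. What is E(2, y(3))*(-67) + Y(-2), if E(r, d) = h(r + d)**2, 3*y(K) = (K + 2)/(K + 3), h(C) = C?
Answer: -107767/324 ≈ -332.61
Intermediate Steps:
Y(b) = 7 + 2*b**2 (Y(b) = (b**2 + b**2) + 7 = 2*b**2 + 7 = 7 + 2*b**2)
y(K) = (2 + K)/(3*(3 + K)) (y(K) = ((K + 2)/(K + 3))/3 = ((2 + K)/(3 + K))/3 = (2 + K)/(3*(3 + K)))
E(r, d) = (d + r)**2 (E(r, d) = (r + d)**2 = (d + r)**2)
E(2, y(3))*(-67) + Y(-2) = ((2 + 3)/(3*(3 + 3)) + 2)**2*(-67) + (7 + 2*(-2)**2) = ((1/3)*5/6 + 2)**2*(-67) + (7 + 2*4) = ((1/3)*(1/6)*5 + 2)**2*(-67) + (7 + 8) = (5/18 + 2)**2*(-67) + 15 = (41/18)**2*(-67) + 15 = (1681/324)*(-67) + 15 = -112627/324 + 15 = -107767/324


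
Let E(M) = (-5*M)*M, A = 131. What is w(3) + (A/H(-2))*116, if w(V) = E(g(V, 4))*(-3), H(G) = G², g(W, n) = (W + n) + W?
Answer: 5299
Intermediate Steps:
g(W, n) = n + 2*W
E(M) = -5*M²
w(V) = 15*(4 + 2*V)² (w(V) = -5*(4 + 2*V)²*(-3) = 15*(4 + 2*V)²)
w(3) + (A/H(-2))*116 = 60*(2 + 3)² + (131/((-2)²))*116 = 60*5² + (131/4)*116 = 60*25 + (131*(¼))*116 = 1500 + (131/4)*116 = 1500 + 3799 = 5299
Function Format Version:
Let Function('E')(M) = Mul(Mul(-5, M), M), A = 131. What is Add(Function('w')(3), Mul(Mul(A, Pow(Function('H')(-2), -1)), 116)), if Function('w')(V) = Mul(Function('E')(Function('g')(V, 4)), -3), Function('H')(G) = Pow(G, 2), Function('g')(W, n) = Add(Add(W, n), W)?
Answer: 5299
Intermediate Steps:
Function('g')(W, n) = Add(n, Mul(2, W))
Function('E')(M) = Mul(-5, Pow(M, 2))
Function('w')(V) = Mul(15, Pow(Add(4, Mul(2, V)), 2)) (Function('w')(V) = Mul(Mul(-5, Pow(Add(4, Mul(2, V)), 2)), -3) = Mul(15, Pow(Add(4, Mul(2, V)), 2)))
Add(Function('w')(3), Mul(Mul(A, Pow(Function('H')(-2), -1)), 116)) = Add(Mul(60, Pow(Add(2, 3), 2)), Mul(Mul(131, Pow(Pow(-2, 2), -1)), 116)) = Add(Mul(60, Pow(5, 2)), Mul(Mul(131, Pow(4, -1)), 116)) = Add(Mul(60, 25), Mul(Mul(131, Rational(1, 4)), 116)) = Add(1500, Mul(Rational(131, 4), 116)) = Add(1500, 3799) = 5299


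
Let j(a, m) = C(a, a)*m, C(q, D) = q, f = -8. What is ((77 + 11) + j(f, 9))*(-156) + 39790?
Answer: 37294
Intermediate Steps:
j(a, m) = a*m
((77 + 11) + j(f, 9))*(-156) + 39790 = ((77 + 11) - 8*9)*(-156) + 39790 = (88 - 72)*(-156) + 39790 = 16*(-156) + 39790 = -2496 + 39790 = 37294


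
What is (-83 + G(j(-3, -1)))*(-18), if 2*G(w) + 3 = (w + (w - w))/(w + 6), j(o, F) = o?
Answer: 1530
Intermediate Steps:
G(w) = -3/2 + w/(2*(6 + w)) (G(w) = -3/2 + ((w + (w - w))/(w + 6))/2 = -3/2 + ((w + 0)/(6 + w))/2 = -3/2 + (w/(6 + w))/2 = -3/2 + w/(2*(6 + w)))
(-83 + G(j(-3, -1)))*(-18) = (-83 + (-9 - 1*(-3))/(6 - 3))*(-18) = (-83 + (-9 + 3)/3)*(-18) = (-83 + (1/3)*(-6))*(-18) = (-83 - 2)*(-18) = -85*(-18) = 1530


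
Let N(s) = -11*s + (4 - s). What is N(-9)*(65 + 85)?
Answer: 16800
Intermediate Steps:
N(s) = 4 - 12*s
N(-9)*(65 + 85) = (4 - 12*(-9))*(65 + 85) = (4 + 108)*150 = 112*150 = 16800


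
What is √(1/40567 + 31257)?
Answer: 4*√3214941646390/40567 ≈ 176.80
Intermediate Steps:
√(1/40567 + 31257) = √(1268002720/40567) = 4*√3214941646390/40567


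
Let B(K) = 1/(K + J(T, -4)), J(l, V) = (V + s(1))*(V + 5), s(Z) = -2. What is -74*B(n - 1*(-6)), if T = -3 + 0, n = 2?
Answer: -37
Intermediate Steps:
T = -3
J(l, V) = (-2 + V)*(5 + V) (J(l, V) = (V - 2)*(V + 5) = (-2 + V)*(5 + V))
B(K) = 1/(-6 + K) (B(K) = 1/(K + (-10 + (-4)**2 + 3*(-4))) = 1/(K + (-10 + 16 - 12)) = 1/(K - 6) = 1/(-6 + K))
-74*B(n - 1*(-6)) = -74/(-6 + (2 - 1*(-6))) = -74/(-6 + (2 + 6)) = -74/(-6 + 8) = -74/2 = -74*1/2 = -37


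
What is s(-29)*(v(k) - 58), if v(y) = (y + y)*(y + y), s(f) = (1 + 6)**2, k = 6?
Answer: 4214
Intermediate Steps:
s(f) = 49 (s(f) = 7**2 = 49)
v(y) = 4*y**2 (v(y) = (2*y)*(2*y) = 4*y**2)
s(-29)*(v(k) - 58) = 49*(4*6**2 - 58) = 49*(4*36 - 58) = 49*(144 - 58) = 49*86 = 4214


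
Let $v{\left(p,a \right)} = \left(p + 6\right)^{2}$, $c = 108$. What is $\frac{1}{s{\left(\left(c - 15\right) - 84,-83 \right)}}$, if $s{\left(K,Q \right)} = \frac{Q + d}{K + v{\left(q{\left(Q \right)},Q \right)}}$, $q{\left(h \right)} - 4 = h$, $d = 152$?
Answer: $\frac{5338}{69} \approx 77.362$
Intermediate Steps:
$q{\left(h \right)} = 4 + h$
$v{\left(p,a \right)} = \left(6 + p\right)^{2}$
$s{\left(K,Q \right)} = \frac{152 + Q}{K + \left(10 + Q\right)^{2}}$ ($s{\left(K,Q \right)} = \frac{Q + 152}{K + \left(6 + \left(4 + Q\right)\right)^{2}} = \frac{152 + Q}{K + \left(10 + Q\right)^{2}}$)
$\frac{1}{s{\left(\left(c - 15\right) - 84,-83 \right)}} = \frac{1}{\frac{1}{\left(\left(108 - 15\right) - 84\right) + \left(10 - 83\right)^{2}} \left(152 - 83\right)} = \frac{1}{\frac{1}{\left(93 - 84\right) + \left(-73\right)^{2}} \cdot 69} = \frac{1}{\frac{1}{9 + 5329} \cdot 69} = \frac{1}{\frac{1}{5338} \cdot 69} = \frac{1}{\frac{69}{5338}} = \frac{5338}{69}$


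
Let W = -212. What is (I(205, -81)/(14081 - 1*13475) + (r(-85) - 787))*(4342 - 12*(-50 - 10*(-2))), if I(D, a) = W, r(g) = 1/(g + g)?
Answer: -95348785243/25755 ≈ -3.7021e+6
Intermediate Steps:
r(g) = 1/(2*g)
I(D, a) = -212
(I(205, -81)/(14081 - 1*13475) + (r(-85) - 787))*(4342 - 12*(-50 - 10*(-2))) = (-212/(14081 - 1*13475) + ((½)/(-85) - 787))*(4342 - 12*(-50 - 10*(-2))) = (-212/(14081 - 13475) + ((½)*(-1/85) - 787))*(4342 - 12*(-50 + 20)) = (-212/606 + (-1/170 - 787))*(4342 - 12*(-30)) = (-212*1/606 - 133791/170)*(4342 + 360) = (-106/303 - 133791/170)*4702 = -40556693/51510*4702 = -95348785243/25755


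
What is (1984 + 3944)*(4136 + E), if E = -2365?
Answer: 10498488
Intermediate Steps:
(1984 + 3944)*(4136 + E) = (1984 + 3944)*(4136 - 2365) = 5928*1771 = 10498488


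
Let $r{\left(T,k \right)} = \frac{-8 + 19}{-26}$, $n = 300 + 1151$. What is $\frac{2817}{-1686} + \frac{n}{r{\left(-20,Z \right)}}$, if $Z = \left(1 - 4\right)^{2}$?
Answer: $- \frac{21212341}{6182} \approx -3431.3$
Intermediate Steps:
$n = 1451$
$Z = 9$ ($Z = \left(-3\right)^{2} = 9$)
$r{\left(T,k \right)} = - \frac{11}{26}$ ($r{\left(T,k \right)} = 11 \left(- \frac{1}{26}\right) = - \frac{11}{26}$)
$\frac{2817}{-1686} + \frac{n}{r{\left(-20,Z \right)}} = \frac{2817}{-1686} + \frac{1451}{- \frac{11}{26}} = 2817 \left(- \frac{1}{1686}\right) + 1451 \left(- \frac{26}{11}\right) = - \frac{939}{562} - \frac{37726}{11} = - \frac{21212341}{6182}$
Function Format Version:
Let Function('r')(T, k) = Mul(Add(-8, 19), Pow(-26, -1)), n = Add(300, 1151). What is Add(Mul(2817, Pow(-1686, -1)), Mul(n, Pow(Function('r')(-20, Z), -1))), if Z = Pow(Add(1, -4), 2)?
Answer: Rational(-21212341, 6182) ≈ -3431.3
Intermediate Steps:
n = 1451
Z = 9 (Z = Pow(-3, 2) = 9)
Function('r')(T, k) = Rational(-11, 26) (Function('r')(T, k) = Mul(11, Rational(-1, 26)) = Rational(-11, 26))
Add(Mul(2817, Pow(-1686, -1)), Mul(n, Pow(Function('r')(-20, Z), -1))) = Add(Mul(2817, Pow(-1686, -1)), Mul(1451, Pow(Rational(-11, 26), -1))) = Add(Mul(2817, Rational(-1, 1686)), Mul(1451, Rational(-26, 11))) = Add(Rational(-939, 562), Rational(-37726, 11)) = Rational(-21212341, 6182)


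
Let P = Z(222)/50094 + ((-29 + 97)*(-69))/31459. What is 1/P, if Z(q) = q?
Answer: -262651191/38009525 ≈ -6.9101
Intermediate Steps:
P = -38009525/262651191 (P = 222/50094 + ((-29 + 97)*(-69))/31459 = 222*(1/50094) + (68*(-69))*(1/31459) = 37/8349 - 4692*1/31459 = 37/8349 - 4692/31459 = -38009525/262651191 ≈ -0.14471)
1/P = 1/(-38009525/262651191) = -262651191/38009525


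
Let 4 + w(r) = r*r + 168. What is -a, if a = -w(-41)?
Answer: 1845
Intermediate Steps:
w(r) = 164 + r² (w(r) = -4 + (r*r + 168) = -4 + (r² + 168) = -4 + (168 + r²) = 164 + r²)
a = -1845 (a = -(164 + (-41)²) = -(164 + 1681) = -1*1845 = -1845)
-a = -1*(-1845) = 1845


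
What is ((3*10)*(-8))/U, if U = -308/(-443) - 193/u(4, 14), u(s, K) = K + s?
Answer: 382752/15991 ≈ 23.935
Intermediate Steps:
U = -79955/7974 (U = -308/(-443) - 193/(14 + 4) = -308*(-1/443) - 193/18 = 308/443 - 193*1/18 = 308/443 - 193/18 = -79955/7974 ≈ -10.027)
((3*10)*(-8))/U = ((3*10)*(-8))/(-79955/7974) = (30*(-8))*(-7974/79955) = -240*(-7974/79955) = 382752/15991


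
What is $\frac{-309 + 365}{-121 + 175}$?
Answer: $\frac{28}{27} \approx 1.037$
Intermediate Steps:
$\frac{-309 + 365}{-121 + 175} = \frac{56}{54} = 56 \cdot \frac{1}{54} = \frac{28}{27}$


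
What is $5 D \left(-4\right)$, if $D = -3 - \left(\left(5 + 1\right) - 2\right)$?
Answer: $140$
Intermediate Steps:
$D = -7$ ($D = -3 - \left(6 - 2\right) = -3 - 4 = -7$)
$5 D \left(-4\right) = 5 \left(-7\right) \left(-4\right) = \left(-35\right) \left(-4\right) = 140$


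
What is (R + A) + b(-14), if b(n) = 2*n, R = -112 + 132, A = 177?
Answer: 169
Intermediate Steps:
R = 20
(R + A) + b(-14) = (20 + 177) + 2*(-14) = 197 - 28 = 169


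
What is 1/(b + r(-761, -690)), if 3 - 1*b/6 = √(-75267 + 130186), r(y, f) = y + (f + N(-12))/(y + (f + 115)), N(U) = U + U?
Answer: 331305956/636239065727 - 2677344*√54919/636239065727 ≈ -0.00046543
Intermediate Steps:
N(U) = 2*U
r(y, f) = y + (-24 + f)/(115 + f + y) (r(y, f) = y + (f + 2*(-12))/(y + (f + 115)) = y + (f - 24)/(y + (115 + f)) = y + (-24 + f)/(115 + f + y))
b = 18 - 6*√54919 (b = 18 - 6*√(-75267 + 130186) = 18 - 6*√54919 ≈ -1388.1)
1/(b + r(-761, -690)) = 1/((18 - 6*√54919) + (-24 - 690 + (-761)² + 115*(-761) - 690*(-761))/(115 - 690 - 761)) = 1/((18 - 6*√54919) + (-24 - 690 + 579121 - 87515 + 525090)/(-1336)) = 1/((18 - 6*√54919) - 1/1336*1015982) = 1/((18 - 6*√54919) - 507991/668) = 1/(-495967/668 - 6*√54919)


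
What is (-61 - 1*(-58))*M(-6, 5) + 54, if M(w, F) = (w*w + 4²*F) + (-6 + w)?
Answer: -258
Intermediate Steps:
M(w, F) = -6 + w + w² + 16*F (M(w, F) = (w² + 16*F) + (-6 + w) = -6 + w + w² + 16*F)
(-61 - 1*(-58))*M(-6, 5) + 54 = (-61 - 1*(-58))*(-6 - 6 + (-6)² + 16*5) + 54 = (-61 + 58)*(-6 - 6 + 36 + 80) + 54 = -3*104 + 54 = -312 + 54 = -258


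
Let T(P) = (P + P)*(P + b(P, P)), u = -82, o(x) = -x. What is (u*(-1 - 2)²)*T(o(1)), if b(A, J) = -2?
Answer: -4428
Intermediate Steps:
T(P) = 2*P*(-2 + P) (T(P) = (P + P)*(P - 2) = (2*P)*(-2 + P) = 2*P*(-2 + P))
(u*(-1 - 2)²)*T(o(1)) = (-82*(-1 - 2)²)*(2*(-1*1)*(-2 - 1*1)) = (-82*(-3)²)*(2*(-1)*(-2 - 1)) = (-82*9)*(2*(-1)*(-3)) = -738*6 = -4428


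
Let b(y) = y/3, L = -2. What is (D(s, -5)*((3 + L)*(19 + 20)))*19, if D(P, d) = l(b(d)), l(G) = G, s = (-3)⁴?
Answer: -1235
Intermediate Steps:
b(y) = y/3 (b(y) = y*(⅓) = y/3)
s = 81
D(P, d) = d/3
(D(s, -5)*((3 + L)*(19 + 20)))*19 = (((⅓)*(-5))*((3 - 2)*(19 + 20)))*19 = -5*39/3*19 = -5/3*39*19 = -65*19 = -1235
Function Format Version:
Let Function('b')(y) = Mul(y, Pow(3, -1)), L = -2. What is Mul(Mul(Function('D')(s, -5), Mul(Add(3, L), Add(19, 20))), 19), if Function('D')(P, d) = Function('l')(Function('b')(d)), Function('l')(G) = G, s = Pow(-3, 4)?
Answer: -1235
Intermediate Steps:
Function('b')(y) = Mul(Rational(1, 3), y) (Function('b')(y) = Mul(y, Rational(1, 3)) = Mul(Rational(1, 3), y))
s = 81
Function('D')(P, d) = Mul(Rational(1, 3), d)
Mul(Mul(Function('D')(s, -5), Mul(Add(3, L), Add(19, 20))), 19) = Mul(Mul(Mul(Rational(1, 3), -5), Mul(Add(3, -2), Add(19, 20))), 19) = Mul(Mul(Rational(-5, 3), Mul(1, 39)), 19) = Mul(Mul(Rational(-5, 3), 39), 19) = Mul(-65, 19) = -1235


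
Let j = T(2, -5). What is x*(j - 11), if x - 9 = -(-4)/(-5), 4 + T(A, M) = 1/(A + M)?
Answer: -1886/15 ≈ -125.73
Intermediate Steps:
T(A, M) = -4 + 1/(A + M)
j = -13/3 (j = (1 - 4*2 - 4*(-5))/(2 - 5) = (1 - 8 + 20)/(-3) = -⅓*13 = -13/3 ≈ -4.3333)
x = 41/5 (x = 9 - (-4)/(-5) = 9 - (-4)*(-1)/5 = 9 - 4*⅕ = 9 - ⅘ = 41/5 ≈ 8.2000)
x*(j - 11) = 41*(-13/3 - 11)/5 = (41/5)*(-46/3) = -1886/15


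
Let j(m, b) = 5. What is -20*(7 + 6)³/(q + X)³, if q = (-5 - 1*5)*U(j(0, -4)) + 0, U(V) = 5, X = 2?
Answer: 10985/27648 ≈ 0.39732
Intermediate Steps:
q = -50 (q = (-5 - 1*5)*5 + 0 = (-5 - 5)*5 + 0 = -10*5 + 0 = -50 + 0 = -50)
-20*(7 + 6)³/(q + X)³ = -20*(7 + 6)³/(-50 + 2)³ = -20*(13/(-48))³ = -20*(13*(-1/48))³ = -20*(-13/48)³ = -20*(-2197/110592) = 10985/27648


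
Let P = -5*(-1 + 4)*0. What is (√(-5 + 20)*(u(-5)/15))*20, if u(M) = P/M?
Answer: 0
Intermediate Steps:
P = 0 (P = -5*3*0 = -15*0 = 0)
u(M) = 0 (u(M) = 0/M = 0)
(√(-5 + 20)*(u(-5)/15))*20 = (√(-5 + 20)*(0/15))*20 = (√15*(0*(1/15)))*20 = (√15*0)*20 = 0*20 = 0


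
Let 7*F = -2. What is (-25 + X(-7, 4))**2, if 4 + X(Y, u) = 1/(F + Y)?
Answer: 2208196/2601 ≈ 848.98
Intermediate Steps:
F = -2/7 (F = (1/7)*(-2) = -2/7 ≈ -0.28571)
X(Y, u) = -4 + 1/(-2/7 + Y)
(-25 + X(-7, 4))**2 = (-25 + (15 - 28*(-7))/(-2 + 7*(-7)))**2 = (-25 + (15 + 196)/(-2 - 49))**2 = (-25 + 211/(-51))**2 = (-25 - 1/51*211)**2 = (-25 - 211/51)**2 = (-1486/51)**2 = 2208196/2601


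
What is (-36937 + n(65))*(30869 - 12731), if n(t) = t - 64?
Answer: -669945168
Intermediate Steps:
n(t) = -64 + t
(-36937 + n(65))*(30869 - 12731) = (-36937 + (-64 + 65))*(30869 - 12731) = (-36937 + 1)*18138 = -36936*18138 = -669945168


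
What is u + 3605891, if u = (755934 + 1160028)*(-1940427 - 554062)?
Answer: -4779342527527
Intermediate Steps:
u = -4779346133418 (u = 1915962*(-2494489) = -4779346133418)
u + 3605891 = -4779346133418 + 3605891 = -4779342527527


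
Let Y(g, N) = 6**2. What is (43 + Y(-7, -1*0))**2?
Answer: 6241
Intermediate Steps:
Y(g, N) = 36
(43 + Y(-7, -1*0))**2 = (43 + 36)**2 = 79**2 = 6241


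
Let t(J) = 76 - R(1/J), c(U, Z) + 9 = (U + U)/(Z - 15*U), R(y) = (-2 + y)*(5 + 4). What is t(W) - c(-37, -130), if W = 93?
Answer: 1358044/13175 ≈ 103.08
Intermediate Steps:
R(y) = -18 + 9*y (R(y) = (-2 + y)*9 = -18 + 9*y)
c(U, Z) = -9 + 2*U/(Z - 15*U) (c(U, Z) = -9 + (U + U)/(Z - 15*U) = -9 + (2*U)/(Z - 15*U) = -9 + 2*U/(Z - 15*U))
t(J) = 94 - 9/J (t(J) = 76 - (-18 + 9*(1/J)) = 76 - (-18 + 9/J) = 76 + (18 - 9/J) = 94 - 9/J)
t(W) - c(-37, -130) = (94 - 9/93) - (-137*(-37) + 9*(-130))/(-1*(-130) + 15*(-37)) = (94 - 9*1/93) - (5069 - 1170)/(130 - 555) = (94 - 3/31) - 3899/(-425) = 2911/31 - (-1)*3899/425 = 2911/31 - 1*(-3899/425) = 2911/31 + 3899/425 = 1358044/13175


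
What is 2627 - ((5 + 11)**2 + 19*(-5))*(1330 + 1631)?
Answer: -474094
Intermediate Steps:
2627 - ((5 + 11)**2 + 19*(-5))*(1330 + 1631) = 2627 - (16**2 - 95)*2961 = 2627 - (256 - 95)*2961 = 2627 - 161*2961 = 2627 - 1*476721 = 2627 - 476721 = -474094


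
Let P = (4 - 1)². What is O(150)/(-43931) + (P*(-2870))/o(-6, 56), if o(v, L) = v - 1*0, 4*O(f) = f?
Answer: 378245835/87862 ≈ 4305.0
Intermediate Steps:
O(f) = f/4
P = 9 (P = 3² = 9)
o(v, L) = v (o(v, L) = v + 0 = v)
O(150)/(-43931) + (P*(-2870))/o(-6, 56) = ((¼)*150)/(-43931) + (9*(-2870))/(-6) = (75/2)*(-1/43931) - 25830*(-⅙) = -75/87862 + 4305 = 378245835/87862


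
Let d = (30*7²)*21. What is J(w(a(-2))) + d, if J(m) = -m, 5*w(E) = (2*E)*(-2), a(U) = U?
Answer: 154342/5 ≈ 30868.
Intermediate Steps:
w(E) = -4*E/5 (w(E) = ((2*E)*(-2))/5 = (-4*E)/5 = -4*E/5)
d = 30870 (d = (30*49)*21 = 1470*21 = 30870)
J(w(a(-2))) + d = -(-4)*(-2)/5 + 30870 = -1*8/5 + 30870 = -8/5 + 30870 = 154342/5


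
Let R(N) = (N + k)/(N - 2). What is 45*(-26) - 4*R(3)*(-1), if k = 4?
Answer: -1142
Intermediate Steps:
R(N) = (4 + N)/(-2 + N) (R(N) = (N + 4)/(N - 2) = (4 + N)/(-2 + N))
45*(-26) - 4*R(3)*(-1) = 45*(-26) - 4*(4 + 3)/(-2 + 3)*(-1) = -1170 - 4*7/1*(-1) = -1170 - 4*7*(-1) = -1170 - 28*(-1) = -1170 + 28 = -1142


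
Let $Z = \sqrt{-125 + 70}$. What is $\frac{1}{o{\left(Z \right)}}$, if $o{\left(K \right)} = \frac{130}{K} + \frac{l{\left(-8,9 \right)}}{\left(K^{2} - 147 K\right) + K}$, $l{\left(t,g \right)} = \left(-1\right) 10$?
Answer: $\frac{- 146 \sqrt{55} + 55 i}{10 \left(13 \sqrt{55} + 1899 i\right)} \approx 1.5212 \cdot 10^{-6} + 0.057018 i$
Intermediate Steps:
$l{\left(t,g \right)} = -10$
$Z = i \sqrt{55}$ ($Z = \sqrt{-55} = i \sqrt{55} \approx 7.4162 i$)
$o{\left(K \right)} = - \frac{10}{K^{2} - 146 K} + \frac{130}{K}$ ($o{\left(K \right)} = \frac{130}{K} - \frac{10}{\left(K^{2} - 147 K\right) + K} = \frac{130}{K} - \frac{10}{K^{2} - 146 K} = - \frac{10}{K^{2} - 146 K} + \frac{130}{K}$)
$\frac{1}{o{\left(Z \right)}} = \frac{1}{10 \frac{1}{i \sqrt{55}} \frac{1}{-146 + i \sqrt{55}} \left(-1899 + 13 i \sqrt{55}\right)} = \frac{1}{10 \left(- \frac{i \sqrt{55}}{55}\right) \frac{1}{-146 + i \sqrt{55}} \left(-1899 + 13 i \sqrt{55}\right)} = \frac{1}{\left(- \frac{2}{11}\right) i \sqrt{55} \frac{1}{-146 + i \sqrt{55}} \left(-1899 + 13 i \sqrt{55}\right)} = \frac{i \sqrt{55} \left(-146 + i \sqrt{55}\right)}{10 \left(-1899 + 13 i \sqrt{55}\right)}$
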